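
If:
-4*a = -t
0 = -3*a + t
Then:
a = 0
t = 0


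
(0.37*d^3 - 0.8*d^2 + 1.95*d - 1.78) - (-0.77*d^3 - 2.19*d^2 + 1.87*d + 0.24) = 1.14*d^3 + 1.39*d^2 + 0.0799999999999998*d - 2.02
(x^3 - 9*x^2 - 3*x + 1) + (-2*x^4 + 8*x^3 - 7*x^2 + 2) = -2*x^4 + 9*x^3 - 16*x^2 - 3*x + 3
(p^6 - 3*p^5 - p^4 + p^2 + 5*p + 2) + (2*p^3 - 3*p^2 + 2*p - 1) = p^6 - 3*p^5 - p^4 + 2*p^3 - 2*p^2 + 7*p + 1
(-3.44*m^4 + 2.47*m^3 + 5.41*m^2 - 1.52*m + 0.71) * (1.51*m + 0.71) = -5.1944*m^5 + 1.2873*m^4 + 9.9228*m^3 + 1.5459*m^2 - 0.00709999999999988*m + 0.5041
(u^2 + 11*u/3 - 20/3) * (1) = u^2 + 11*u/3 - 20/3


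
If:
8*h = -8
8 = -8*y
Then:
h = -1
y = -1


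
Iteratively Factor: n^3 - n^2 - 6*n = (n + 2)*(n^2 - 3*n) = n*(n + 2)*(n - 3)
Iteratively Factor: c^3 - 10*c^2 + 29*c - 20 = (c - 5)*(c^2 - 5*c + 4) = (c - 5)*(c - 1)*(c - 4)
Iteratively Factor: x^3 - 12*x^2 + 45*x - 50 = (x - 5)*(x^2 - 7*x + 10) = (x - 5)^2*(x - 2)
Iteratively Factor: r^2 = (r)*(r)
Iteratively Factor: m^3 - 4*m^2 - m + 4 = (m - 1)*(m^2 - 3*m - 4) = (m - 1)*(m + 1)*(m - 4)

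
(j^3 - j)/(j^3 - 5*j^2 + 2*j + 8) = j*(j - 1)/(j^2 - 6*j + 8)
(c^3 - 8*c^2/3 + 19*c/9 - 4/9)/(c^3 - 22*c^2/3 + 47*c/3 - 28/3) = (9*c^2 - 15*c + 4)/(3*(3*c^2 - 19*c + 28))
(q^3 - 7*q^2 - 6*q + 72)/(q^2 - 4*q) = q - 3 - 18/q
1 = 1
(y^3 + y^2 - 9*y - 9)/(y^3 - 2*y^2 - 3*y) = (y + 3)/y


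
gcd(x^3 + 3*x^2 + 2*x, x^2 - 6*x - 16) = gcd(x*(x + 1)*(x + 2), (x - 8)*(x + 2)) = x + 2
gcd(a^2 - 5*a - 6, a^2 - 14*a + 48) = a - 6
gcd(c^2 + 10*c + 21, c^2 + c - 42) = c + 7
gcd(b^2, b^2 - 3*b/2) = b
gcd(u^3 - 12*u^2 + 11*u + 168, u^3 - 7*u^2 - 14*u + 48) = u^2 - 5*u - 24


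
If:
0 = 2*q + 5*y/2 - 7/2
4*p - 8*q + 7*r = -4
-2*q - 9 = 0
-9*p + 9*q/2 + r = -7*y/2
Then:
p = -237/268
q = -9/2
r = -349/67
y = 5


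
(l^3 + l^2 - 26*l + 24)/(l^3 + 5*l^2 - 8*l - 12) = (l^2 - 5*l + 4)/(l^2 - l - 2)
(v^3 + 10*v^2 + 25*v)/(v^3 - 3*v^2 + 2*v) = (v^2 + 10*v + 25)/(v^2 - 3*v + 2)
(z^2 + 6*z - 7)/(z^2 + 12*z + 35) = (z - 1)/(z + 5)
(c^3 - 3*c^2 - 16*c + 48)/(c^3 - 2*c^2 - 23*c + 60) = (c + 4)/(c + 5)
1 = 1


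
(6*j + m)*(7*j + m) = 42*j^2 + 13*j*m + m^2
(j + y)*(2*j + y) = 2*j^2 + 3*j*y + y^2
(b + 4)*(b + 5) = b^2 + 9*b + 20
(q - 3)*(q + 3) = q^2 - 9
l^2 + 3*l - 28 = (l - 4)*(l + 7)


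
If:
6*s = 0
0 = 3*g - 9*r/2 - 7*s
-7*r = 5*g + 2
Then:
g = -6/29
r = -4/29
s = 0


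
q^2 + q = q*(q + 1)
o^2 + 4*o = o*(o + 4)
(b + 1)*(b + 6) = b^2 + 7*b + 6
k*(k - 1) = k^2 - k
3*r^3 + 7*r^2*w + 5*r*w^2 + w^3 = (r + w)^2*(3*r + w)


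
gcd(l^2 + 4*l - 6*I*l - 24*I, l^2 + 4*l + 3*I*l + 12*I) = l + 4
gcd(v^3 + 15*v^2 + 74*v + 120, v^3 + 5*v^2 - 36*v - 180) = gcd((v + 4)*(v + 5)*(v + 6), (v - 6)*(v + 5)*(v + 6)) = v^2 + 11*v + 30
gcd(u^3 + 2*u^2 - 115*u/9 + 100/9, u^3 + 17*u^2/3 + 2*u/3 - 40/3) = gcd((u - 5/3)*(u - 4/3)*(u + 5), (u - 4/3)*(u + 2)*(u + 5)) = u^2 + 11*u/3 - 20/3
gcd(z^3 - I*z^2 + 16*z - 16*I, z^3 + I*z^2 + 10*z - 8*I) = z^2 + 3*I*z + 4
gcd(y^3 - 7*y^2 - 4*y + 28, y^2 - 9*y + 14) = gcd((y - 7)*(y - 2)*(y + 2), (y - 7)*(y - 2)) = y^2 - 9*y + 14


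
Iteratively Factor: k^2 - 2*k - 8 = (k - 4)*(k + 2)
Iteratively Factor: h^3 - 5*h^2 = (h)*(h^2 - 5*h) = h^2*(h - 5)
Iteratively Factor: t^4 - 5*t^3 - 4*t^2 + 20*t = (t - 5)*(t^3 - 4*t) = (t - 5)*(t + 2)*(t^2 - 2*t) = (t - 5)*(t - 2)*(t + 2)*(t)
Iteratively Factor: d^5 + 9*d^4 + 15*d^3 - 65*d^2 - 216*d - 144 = (d + 3)*(d^4 + 6*d^3 - 3*d^2 - 56*d - 48) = (d + 3)*(d + 4)*(d^3 + 2*d^2 - 11*d - 12) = (d + 1)*(d + 3)*(d + 4)*(d^2 + d - 12) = (d + 1)*(d + 3)*(d + 4)^2*(d - 3)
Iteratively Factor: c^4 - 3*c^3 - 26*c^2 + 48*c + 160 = (c - 4)*(c^3 + c^2 - 22*c - 40) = (c - 4)*(c + 2)*(c^2 - c - 20) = (c - 4)*(c + 2)*(c + 4)*(c - 5)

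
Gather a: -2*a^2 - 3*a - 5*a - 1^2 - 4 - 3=-2*a^2 - 8*a - 8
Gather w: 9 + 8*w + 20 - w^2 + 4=-w^2 + 8*w + 33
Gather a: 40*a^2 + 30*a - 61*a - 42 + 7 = 40*a^2 - 31*a - 35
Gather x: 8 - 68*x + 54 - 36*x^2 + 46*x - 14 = -36*x^2 - 22*x + 48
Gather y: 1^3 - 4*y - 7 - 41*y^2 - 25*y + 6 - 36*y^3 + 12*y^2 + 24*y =-36*y^3 - 29*y^2 - 5*y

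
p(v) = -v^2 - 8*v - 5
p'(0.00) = -8.00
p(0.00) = -5.00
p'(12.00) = -32.00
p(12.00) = -245.00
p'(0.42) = -8.84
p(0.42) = -8.54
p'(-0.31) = -7.38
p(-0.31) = -2.62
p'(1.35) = -10.70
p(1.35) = -17.62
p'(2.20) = -12.40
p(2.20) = -27.44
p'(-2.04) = -3.92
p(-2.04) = 7.16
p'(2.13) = -12.26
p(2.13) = -26.58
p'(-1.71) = -4.58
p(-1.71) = 5.76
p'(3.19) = -14.38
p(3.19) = -40.70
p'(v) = -2*v - 8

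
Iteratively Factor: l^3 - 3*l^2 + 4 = (l + 1)*(l^2 - 4*l + 4) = (l - 2)*(l + 1)*(l - 2)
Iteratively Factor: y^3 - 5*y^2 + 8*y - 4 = (y - 2)*(y^2 - 3*y + 2) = (y - 2)*(y - 1)*(y - 2)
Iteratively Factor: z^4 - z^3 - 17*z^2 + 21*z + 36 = (z - 3)*(z^3 + 2*z^2 - 11*z - 12) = (z - 3)*(z + 1)*(z^2 + z - 12) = (z - 3)^2*(z + 1)*(z + 4)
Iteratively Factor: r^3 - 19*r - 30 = (r - 5)*(r^2 + 5*r + 6) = (r - 5)*(r + 3)*(r + 2)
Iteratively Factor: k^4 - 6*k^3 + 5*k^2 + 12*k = (k + 1)*(k^3 - 7*k^2 + 12*k) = k*(k + 1)*(k^2 - 7*k + 12) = k*(k - 3)*(k + 1)*(k - 4)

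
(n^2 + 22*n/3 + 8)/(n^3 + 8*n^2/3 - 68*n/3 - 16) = (3*n + 4)/(3*n^2 - 10*n - 8)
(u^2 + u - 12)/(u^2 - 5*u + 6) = (u + 4)/(u - 2)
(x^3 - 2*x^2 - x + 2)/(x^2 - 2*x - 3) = (x^2 - 3*x + 2)/(x - 3)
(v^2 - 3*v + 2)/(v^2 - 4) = (v - 1)/(v + 2)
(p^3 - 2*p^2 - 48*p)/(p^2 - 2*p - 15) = p*(-p^2 + 2*p + 48)/(-p^2 + 2*p + 15)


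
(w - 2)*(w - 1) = w^2 - 3*w + 2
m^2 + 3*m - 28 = (m - 4)*(m + 7)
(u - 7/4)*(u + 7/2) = u^2 + 7*u/4 - 49/8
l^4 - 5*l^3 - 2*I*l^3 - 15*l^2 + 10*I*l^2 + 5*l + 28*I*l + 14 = (l - 7)*(l + 2)*(l - I)^2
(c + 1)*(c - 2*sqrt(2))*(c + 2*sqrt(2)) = c^3 + c^2 - 8*c - 8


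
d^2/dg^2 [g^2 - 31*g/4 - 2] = 2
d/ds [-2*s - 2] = -2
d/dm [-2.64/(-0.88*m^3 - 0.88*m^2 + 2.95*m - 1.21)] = (-6.9696*m^2 - 4.6464*m + 7.788)/(0.88*m^3 + 0.88*m^2 - 2.95*m + 1.21)^2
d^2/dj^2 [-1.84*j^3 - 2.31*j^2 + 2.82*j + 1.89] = -11.04*j - 4.62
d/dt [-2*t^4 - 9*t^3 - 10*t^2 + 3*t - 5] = -8*t^3 - 27*t^2 - 20*t + 3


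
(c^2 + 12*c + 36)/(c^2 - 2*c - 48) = (c + 6)/(c - 8)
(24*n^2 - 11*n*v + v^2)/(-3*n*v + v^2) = (-8*n + v)/v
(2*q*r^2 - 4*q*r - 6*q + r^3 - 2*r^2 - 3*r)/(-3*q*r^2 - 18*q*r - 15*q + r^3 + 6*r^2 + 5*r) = (-2*q*r + 6*q - r^2 + 3*r)/(3*q*r + 15*q - r^2 - 5*r)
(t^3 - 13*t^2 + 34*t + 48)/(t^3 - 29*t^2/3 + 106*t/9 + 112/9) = 9*(t^2 - 5*t - 6)/(9*t^2 - 15*t - 14)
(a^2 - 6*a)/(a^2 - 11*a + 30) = a/(a - 5)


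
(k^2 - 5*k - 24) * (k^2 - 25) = k^4 - 5*k^3 - 49*k^2 + 125*k + 600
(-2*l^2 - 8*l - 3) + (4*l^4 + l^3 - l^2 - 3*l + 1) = 4*l^4 + l^3 - 3*l^2 - 11*l - 2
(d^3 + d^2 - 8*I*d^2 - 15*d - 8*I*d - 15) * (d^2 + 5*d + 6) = d^5 + 6*d^4 - 8*I*d^4 - 4*d^3 - 48*I*d^3 - 84*d^2 - 88*I*d^2 - 165*d - 48*I*d - 90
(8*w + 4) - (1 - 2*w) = 10*w + 3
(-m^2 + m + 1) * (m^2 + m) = -m^4 + 2*m^2 + m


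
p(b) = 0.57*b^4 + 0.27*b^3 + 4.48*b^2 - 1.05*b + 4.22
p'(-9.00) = -1678.20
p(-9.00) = 3919.49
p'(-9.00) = -1678.20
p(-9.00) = 3919.49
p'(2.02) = 39.15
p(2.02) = 32.09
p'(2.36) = 54.58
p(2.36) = 47.92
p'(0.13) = 0.13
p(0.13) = 4.16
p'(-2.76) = -67.55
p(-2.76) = 68.64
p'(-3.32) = -105.30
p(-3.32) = 116.46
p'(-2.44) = -51.21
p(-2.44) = 49.74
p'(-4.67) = -257.44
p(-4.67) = 350.44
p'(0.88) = 9.02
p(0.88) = 7.29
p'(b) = 2.28*b^3 + 0.81*b^2 + 8.96*b - 1.05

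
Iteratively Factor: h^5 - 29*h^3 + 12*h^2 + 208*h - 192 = (h - 4)*(h^4 + 4*h^3 - 13*h^2 - 40*h + 48) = (h - 4)*(h - 1)*(h^3 + 5*h^2 - 8*h - 48) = (h - 4)*(h - 1)*(h + 4)*(h^2 + h - 12) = (h - 4)*(h - 1)*(h + 4)^2*(h - 3)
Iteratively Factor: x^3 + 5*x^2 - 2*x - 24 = (x + 4)*(x^2 + x - 6) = (x + 3)*(x + 4)*(x - 2)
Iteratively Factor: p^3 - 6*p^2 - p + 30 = (p - 5)*(p^2 - p - 6) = (p - 5)*(p - 3)*(p + 2)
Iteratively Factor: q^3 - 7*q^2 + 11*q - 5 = (q - 5)*(q^2 - 2*q + 1) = (q - 5)*(q - 1)*(q - 1)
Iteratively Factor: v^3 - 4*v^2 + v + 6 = (v + 1)*(v^2 - 5*v + 6) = (v - 3)*(v + 1)*(v - 2)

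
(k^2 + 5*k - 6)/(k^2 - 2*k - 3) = (-k^2 - 5*k + 6)/(-k^2 + 2*k + 3)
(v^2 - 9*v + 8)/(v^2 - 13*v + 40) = (v - 1)/(v - 5)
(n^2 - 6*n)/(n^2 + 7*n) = (n - 6)/(n + 7)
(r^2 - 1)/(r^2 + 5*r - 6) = (r + 1)/(r + 6)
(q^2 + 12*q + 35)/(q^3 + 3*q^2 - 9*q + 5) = (q + 7)/(q^2 - 2*q + 1)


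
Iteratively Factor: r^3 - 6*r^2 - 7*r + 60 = (r + 3)*(r^2 - 9*r + 20) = (r - 5)*(r + 3)*(r - 4)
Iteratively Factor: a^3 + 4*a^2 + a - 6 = (a + 3)*(a^2 + a - 2) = (a - 1)*(a + 3)*(a + 2)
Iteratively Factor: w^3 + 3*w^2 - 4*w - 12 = (w - 2)*(w^2 + 5*w + 6) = (w - 2)*(w + 3)*(w + 2)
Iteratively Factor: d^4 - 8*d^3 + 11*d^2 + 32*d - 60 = (d - 3)*(d^3 - 5*d^2 - 4*d + 20) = (d - 5)*(d - 3)*(d^2 - 4) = (d - 5)*(d - 3)*(d - 2)*(d + 2)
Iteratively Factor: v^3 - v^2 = (v - 1)*(v^2) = v*(v - 1)*(v)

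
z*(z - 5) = z^2 - 5*z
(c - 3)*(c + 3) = c^2 - 9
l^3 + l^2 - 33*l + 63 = (l - 3)^2*(l + 7)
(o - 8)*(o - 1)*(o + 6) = o^3 - 3*o^2 - 46*o + 48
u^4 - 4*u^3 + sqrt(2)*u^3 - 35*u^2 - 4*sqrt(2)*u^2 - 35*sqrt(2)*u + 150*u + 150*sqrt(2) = (u - 5)^2*(u + 6)*(u + sqrt(2))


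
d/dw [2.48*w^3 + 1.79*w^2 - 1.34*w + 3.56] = 7.44*w^2 + 3.58*w - 1.34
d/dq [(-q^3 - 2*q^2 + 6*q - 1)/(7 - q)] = (2*q^3 - 19*q^2 - 28*q + 41)/(q^2 - 14*q + 49)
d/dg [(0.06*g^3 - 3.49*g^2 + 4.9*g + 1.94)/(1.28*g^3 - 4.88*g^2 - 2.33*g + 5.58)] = (4.1744*g^4 - 12.8236*g^3 + 25.5985*g^2 - 20.014*g + 31.8622)/(1.6384*g^6 - 12.4928*g^5 + 17.8496*g^4 + 37.0256*g^3 - 49.0319*g^2 - 26.0028*g + 31.1364)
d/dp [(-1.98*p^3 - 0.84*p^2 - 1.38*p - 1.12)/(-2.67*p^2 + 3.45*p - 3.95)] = (5.2866*p^4 - 13.662*p^3 + 16.8804*p^2 + 0.6552*p + 9.315)/(7.1289*p^4 - 18.423*p^3 + 32.9955*p^2 - 27.255*p + 15.6025)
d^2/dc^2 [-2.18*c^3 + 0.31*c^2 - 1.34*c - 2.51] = 0.62 - 13.08*c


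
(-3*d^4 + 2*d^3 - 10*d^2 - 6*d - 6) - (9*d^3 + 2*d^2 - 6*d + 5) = -3*d^4 - 7*d^3 - 12*d^2 - 11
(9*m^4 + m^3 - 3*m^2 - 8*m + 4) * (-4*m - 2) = -36*m^5 - 22*m^4 + 10*m^3 + 38*m^2 - 8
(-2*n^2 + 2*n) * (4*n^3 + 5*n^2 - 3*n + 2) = -8*n^5 - 2*n^4 + 16*n^3 - 10*n^2 + 4*n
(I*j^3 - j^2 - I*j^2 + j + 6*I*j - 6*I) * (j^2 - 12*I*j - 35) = I*j^5 + 11*j^4 - I*j^4 - 11*j^3 - 17*I*j^3 + 107*j^2 + 17*I*j^2 - 107*j - 210*I*j + 210*I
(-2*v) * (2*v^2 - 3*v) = -4*v^3 + 6*v^2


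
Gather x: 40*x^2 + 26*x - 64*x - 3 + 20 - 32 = 40*x^2 - 38*x - 15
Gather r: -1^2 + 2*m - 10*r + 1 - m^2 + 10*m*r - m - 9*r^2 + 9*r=-m^2 + m - 9*r^2 + r*(10*m - 1)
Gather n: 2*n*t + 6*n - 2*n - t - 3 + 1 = n*(2*t + 4) - t - 2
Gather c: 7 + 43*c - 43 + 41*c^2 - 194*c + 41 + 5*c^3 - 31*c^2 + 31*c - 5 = 5*c^3 + 10*c^2 - 120*c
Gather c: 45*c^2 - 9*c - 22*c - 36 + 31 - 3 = 45*c^2 - 31*c - 8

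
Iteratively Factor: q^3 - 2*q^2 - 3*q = (q)*(q^2 - 2*q - 3) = q*(q - 3)*(q + 1)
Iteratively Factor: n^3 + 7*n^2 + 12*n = (n + 4)*(n^2 + 3*n) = (n + 3)*(n + 4)*(n)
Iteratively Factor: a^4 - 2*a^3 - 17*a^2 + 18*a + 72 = (a - 3)*(a^3 + a^2 - 14*a - 24) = (a - 3)*(a + 3)*(a^2 - 2*a - 8) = (a - 3)*(a + 2)*(a + 3)*(a - 4)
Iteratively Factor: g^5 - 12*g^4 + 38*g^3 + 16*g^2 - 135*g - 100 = (g - 4)*(g^4 - 8*g^3 + 6*g^2 + 40*g + 25) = (g - 4)*(g + 1)*(g^3 - 9*g^2 + 15*g + 25) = (g - 4)*(g + 1)^2*(g^2 - 10*g + 25) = (g - 5)*(g - 4)*(g + 1)^2*(g - 5)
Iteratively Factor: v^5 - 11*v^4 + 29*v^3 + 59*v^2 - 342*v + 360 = (v + 3)*(v^4 - 14*v^3 + 71*v^2 - 154*v + 120) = (v - 4)*(v + 3)*(v^3 - 10*v^2 + 31*v - 30) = (v - 5)*(v - 4)*(v + 3)*(v^2 - 5*v + 6) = (v - 5)*(v - 4)*(v - 3)*(v + 3)*(v - 2)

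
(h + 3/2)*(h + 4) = h^2 + 11*h/2 + 6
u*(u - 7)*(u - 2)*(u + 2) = u^4 - 7*u^3 - 4*u^2 + 28*u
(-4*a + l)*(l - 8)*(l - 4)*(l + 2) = -4*a*l^3 + 40*a*l^2 - 32*a*l - 256*a + l^4 - 10*l^3 + 8*l^2 + 64*l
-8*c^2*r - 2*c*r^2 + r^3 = r*(-4*c + r)*(2*c + r)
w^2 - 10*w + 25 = (w - 5)^2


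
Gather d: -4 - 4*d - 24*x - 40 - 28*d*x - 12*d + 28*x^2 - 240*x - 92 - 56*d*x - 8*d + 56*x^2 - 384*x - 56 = d*(-84*x - 24) + 84*x^2 - 648*x - 192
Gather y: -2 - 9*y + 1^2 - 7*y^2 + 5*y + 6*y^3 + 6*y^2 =6*y^3 - y^2 - 4*y - 1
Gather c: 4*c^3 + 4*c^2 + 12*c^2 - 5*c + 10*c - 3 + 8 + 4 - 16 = 4*c^3 + 16*c^2 + 5*c - 7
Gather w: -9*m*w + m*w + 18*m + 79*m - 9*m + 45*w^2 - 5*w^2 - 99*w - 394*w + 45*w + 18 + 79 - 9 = 88*m + 40*w^2 + w*(-8*m - 448) + 88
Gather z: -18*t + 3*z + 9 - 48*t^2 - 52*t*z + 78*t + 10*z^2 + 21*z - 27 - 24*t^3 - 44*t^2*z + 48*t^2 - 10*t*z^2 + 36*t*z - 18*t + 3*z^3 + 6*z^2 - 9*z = -24*t^3 + 42*t + 3*z^3 + z^2*(16 - 10*t) + z*(-44*t^2 - 16*t + 15) - 18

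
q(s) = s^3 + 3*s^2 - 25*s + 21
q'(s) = 3*s^2 + 6*s - 25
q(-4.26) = 104.63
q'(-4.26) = 3.88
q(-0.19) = 25.85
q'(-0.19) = -26.03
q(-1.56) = 63.50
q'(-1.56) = -27.06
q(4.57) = 64.85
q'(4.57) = 65.07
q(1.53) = -6.65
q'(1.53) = -8.80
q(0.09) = 18.78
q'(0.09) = -24.44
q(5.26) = 118.03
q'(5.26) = 89.56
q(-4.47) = 103.38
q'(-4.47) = 8.12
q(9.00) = 768.00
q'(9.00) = 272.00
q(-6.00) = 63.00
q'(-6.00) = 47.00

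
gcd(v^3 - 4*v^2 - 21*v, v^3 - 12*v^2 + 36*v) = v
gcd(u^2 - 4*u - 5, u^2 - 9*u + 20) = u - 5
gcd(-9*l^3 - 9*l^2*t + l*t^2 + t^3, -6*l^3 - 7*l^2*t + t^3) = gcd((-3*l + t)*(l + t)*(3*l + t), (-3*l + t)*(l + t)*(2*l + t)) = -3*l^2 - 2*l*t + t^2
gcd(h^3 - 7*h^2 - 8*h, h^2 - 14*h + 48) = h - 8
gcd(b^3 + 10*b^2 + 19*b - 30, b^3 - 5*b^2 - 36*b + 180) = b + 6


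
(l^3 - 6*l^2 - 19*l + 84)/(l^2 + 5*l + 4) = (l^2 - 10*l + 21)/(l + 1)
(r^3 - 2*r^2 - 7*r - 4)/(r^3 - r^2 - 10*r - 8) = (r + 1)/(r + 2)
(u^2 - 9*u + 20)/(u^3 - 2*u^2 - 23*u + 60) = (u - 5)/(u^2 + 2*u - 15)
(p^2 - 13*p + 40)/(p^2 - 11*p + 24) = (p - 5)/(p - 3)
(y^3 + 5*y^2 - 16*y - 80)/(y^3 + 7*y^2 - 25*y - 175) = (y^2 - 16)/(y^2 + 2*y - 35)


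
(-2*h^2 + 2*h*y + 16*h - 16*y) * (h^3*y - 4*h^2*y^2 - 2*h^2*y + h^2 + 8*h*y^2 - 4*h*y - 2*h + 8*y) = -2*h^5*y + 10*h^4*y^2 + 20*h^4*y - 2*h^4 - 8*h^3*y^3 - 100*h^3*y^2 - 22*h^3*y + 20*h^3 + 80*h^2*y^3 + 152*h^2*y^2 - 100*h^2*y - 32*h^2 - 128*h*y^3 + 80*h*y^2 + 160*h*y - 128*y^2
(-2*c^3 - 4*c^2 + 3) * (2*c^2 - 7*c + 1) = -4*c^5 + 6*c^4 + 26*c^3 + 2*c^2 - 21*c + 3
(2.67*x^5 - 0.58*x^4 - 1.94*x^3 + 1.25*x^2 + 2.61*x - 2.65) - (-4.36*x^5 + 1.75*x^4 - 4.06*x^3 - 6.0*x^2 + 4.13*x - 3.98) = 7.03*x^5 - 2.33*x^4 + 2.12*x^3 + 7.25*x^2 - 1.52*x + 1.33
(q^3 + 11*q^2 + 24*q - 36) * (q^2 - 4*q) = q^5 + 7*q^4 - 20*q^3 - 132*q^2 + 144*q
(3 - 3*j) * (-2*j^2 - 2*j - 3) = 6*j^3 + 3*j - 9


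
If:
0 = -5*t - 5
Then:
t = -1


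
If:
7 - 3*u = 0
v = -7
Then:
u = 7/3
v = -7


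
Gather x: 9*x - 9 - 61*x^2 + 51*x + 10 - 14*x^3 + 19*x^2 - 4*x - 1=-14*x^3 - 42*x^2 + 56*x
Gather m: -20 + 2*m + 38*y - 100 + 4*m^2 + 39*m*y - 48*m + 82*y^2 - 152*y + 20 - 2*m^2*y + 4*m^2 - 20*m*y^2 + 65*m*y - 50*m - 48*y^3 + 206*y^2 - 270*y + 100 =m^2*(8 - 2*y) + m*(-20*y^2 + 104*y - 96) - 48*y^3 + 288*y^2 - 384*y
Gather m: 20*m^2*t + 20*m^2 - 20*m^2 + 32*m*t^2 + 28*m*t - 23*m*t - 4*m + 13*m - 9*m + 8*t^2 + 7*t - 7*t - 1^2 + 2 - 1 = 20*m^2*t + m*(32*t^2 + 5*t) + 8*t^2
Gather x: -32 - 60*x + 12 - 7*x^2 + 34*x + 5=-7*x^2 - 26*x - 15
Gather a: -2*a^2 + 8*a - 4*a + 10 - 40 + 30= -2*a^2 + 4*a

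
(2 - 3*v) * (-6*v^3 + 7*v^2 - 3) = 18*v^4 - 33*v^3 + 14*v^2 + 9*v - 6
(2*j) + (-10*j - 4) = -8*j - 4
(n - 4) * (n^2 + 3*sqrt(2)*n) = n^3 - 4*n^2 + 3*sqrt(2)*n^2 - 12*sqrt(2)*n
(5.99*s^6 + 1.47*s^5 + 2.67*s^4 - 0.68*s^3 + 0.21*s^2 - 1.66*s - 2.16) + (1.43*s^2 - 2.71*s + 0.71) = 5.99*s^6 + 1.47*s^5 + 2.67*s^4 - 0.68*s^3 + 1.64*s^2 - 4.37*s - 1.45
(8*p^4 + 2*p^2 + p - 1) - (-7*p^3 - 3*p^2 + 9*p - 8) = 8*p^4 + 7*p^3 + 5*p^2 - 8*p + 7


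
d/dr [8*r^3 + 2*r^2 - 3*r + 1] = 24*r^2 + 4*r - 3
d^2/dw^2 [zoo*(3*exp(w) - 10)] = zoo*exp(w)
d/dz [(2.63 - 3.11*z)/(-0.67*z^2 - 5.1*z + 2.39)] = (-2.0837*z^2 + 3.5242*z + 5.9801)/(0.4489*z^4 + 6.834*z^3 + 22.8074*z^2 - 24.378*z + 5.7121)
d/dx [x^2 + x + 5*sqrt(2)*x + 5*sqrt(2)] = 2*x + 1 + 5*sqrt(2)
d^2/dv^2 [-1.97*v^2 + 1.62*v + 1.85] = -3.94000000000000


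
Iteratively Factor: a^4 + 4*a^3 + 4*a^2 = (a)*(a^3 + 4*a^2 + 4*a) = a*(a + 2)*(a^2 + 2*a) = a^2*(a + 2)*(a + 2)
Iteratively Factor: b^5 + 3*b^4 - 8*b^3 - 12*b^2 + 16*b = (b - 1)*(b^4 + 4*b^3 - 4*b^2 - 16*b) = (b - 1)*(b + 2)*(b^3 + 2*b^2 - 8*b) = (b - 1)*(b + 2)*(b + 4)*(b^2 - 2*b) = b*(b - 1)*(b + 2)*(b + 4)*(b - 2)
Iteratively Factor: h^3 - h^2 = (h - 1)*(h^2) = h*(h - 1)*(h)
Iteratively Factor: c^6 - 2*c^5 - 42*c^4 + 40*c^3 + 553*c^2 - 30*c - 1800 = (c + 3)*(c^5 - 5*c^4 - 27*c^3 + 121*c^2 + 190*c - 600) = (c + 3)*(c + 4)*(c^4 - 9*c^3 + 9*c^2 + 85*c - 150) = (c + 3)^2*(c + 4)*(c^3 - 12*c^2 + 45*c - 50) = (c - 5)*(c + 3)^2*(c + 4)*(c^2 - 7*c + 10) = (c - 5)*(c - 2)*(c + 3)^2*(c + 4)*(c - 5)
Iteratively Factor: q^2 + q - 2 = (q - 1)*(q + 2)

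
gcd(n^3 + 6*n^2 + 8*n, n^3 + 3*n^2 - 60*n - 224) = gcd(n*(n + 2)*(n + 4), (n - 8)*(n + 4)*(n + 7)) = n + 4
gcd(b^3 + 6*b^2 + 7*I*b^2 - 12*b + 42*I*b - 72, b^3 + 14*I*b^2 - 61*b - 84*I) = b^2 + 7*I*b - 12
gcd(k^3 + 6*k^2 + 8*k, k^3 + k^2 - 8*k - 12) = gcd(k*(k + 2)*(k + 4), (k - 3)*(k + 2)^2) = k + 2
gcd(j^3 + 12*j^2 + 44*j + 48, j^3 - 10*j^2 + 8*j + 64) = j + 2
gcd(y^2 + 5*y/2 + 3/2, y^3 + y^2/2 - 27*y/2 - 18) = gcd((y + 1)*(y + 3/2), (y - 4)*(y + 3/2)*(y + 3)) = y + 3/2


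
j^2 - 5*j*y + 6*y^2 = (j - 3*y)*(j - 2*y)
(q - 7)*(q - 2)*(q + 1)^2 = q^4 - 7*q^3 - 3*q^2 + 19*q + 14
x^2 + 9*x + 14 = (x + 2)*(x + 7)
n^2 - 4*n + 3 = (n - 3)*(n - 1)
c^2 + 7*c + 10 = (c + 2)*(c + 5)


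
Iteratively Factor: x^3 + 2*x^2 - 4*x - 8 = (x - 2)*(x^2 + 4*x + 4) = (x - 2)*(x + 2)*(x + 2)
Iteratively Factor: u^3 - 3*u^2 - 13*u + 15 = (u - 5)*(u^2 + 2*u - 3) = (u - 5)*(u + 3)*(u - 1)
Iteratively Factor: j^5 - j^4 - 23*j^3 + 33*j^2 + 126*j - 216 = (j - 3)*(j^4 + 2*j^3 - 17*j^2 - 18*j + 72) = (j - 3)*(j + 4)*(j^3 - 2*j^2 - 9*j + 18) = (j - 3)*(j + 3)*(j + 4)*(j^2 - 5*j + 6) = (j - 3)^2*(j + 3)*(j + 4)*(j - 2)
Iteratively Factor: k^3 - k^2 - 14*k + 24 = (k - 3)*(k^2 + 2*k - 8) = (k - 3)*(k - 2)*(k + 4)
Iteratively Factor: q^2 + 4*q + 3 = (q + 3)*(q + 1)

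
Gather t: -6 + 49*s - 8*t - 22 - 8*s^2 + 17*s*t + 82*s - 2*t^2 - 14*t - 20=-8*s^2 + 131*s - 2*t^2 + t*(17*s - 22) - 48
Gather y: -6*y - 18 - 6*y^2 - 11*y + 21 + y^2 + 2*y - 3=-5*y^2 - 15*y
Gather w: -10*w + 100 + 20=120 - 10*w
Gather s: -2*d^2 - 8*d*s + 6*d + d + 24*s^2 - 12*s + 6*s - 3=-2*d^2 + 7*d + 24*s^2 + s*(-8*d - 6) - 3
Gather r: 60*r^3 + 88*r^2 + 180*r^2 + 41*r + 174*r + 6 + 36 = 60*r^3 + 268*r^2 + 215*r + 42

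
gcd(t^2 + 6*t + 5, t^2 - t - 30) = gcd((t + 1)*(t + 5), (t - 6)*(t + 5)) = t + 5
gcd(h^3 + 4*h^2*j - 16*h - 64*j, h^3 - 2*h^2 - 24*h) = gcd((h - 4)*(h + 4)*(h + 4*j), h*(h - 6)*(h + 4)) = h + 4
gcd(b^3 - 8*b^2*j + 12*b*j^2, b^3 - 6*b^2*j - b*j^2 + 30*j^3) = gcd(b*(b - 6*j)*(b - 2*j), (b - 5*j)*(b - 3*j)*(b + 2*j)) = 1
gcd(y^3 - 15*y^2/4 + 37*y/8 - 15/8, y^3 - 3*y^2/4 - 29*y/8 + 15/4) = y^2 - 11*y/4 + 15/8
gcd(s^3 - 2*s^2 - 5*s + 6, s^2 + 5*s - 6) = s - 1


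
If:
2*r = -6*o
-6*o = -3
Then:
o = 1/2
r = -3/2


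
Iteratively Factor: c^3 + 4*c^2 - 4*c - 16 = (c + 4)*(c^2 - 4) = (c + 2)*(c + 4)*(c - 2)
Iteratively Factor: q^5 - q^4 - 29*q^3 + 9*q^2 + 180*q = (q + 3)*(q^4 - 4*q^3 - 17*q^2 + 60*q) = (q + 3)*(q + 4)*(q^3 - 8*q^2 + 15*q) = (q - 5)*(q + 3)*(q + 4)*(q^2 - 3*q) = (q - 5)*(q - 3)*(q + 3)*(q + 4)*(q)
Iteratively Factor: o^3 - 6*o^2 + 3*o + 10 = (o - 5)*(o^2 - o - 2) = (o - 5)*(o + 1)*(o - 2)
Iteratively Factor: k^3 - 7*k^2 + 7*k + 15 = (k - 3)*(k^2 - 4*k - 5) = (k - 5)*(k - 3)*(k + 1)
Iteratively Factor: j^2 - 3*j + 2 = (j - 2)*(j - 1)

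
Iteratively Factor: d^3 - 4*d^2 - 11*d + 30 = (d + 3)*(d^2 - 7*d + 10) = (d - 5)*(d + 3)*(d - 2)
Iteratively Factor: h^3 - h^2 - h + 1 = (h + 1)*(h^2 - 2*h + 1) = (h - 1)*(h + 1)*(h - 1)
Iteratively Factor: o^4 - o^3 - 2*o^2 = (o)*(o^3 - o^2 - 2*o) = o*(o + 1)*(o^2 - 2*o) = o*(o - 2)*(o + 1)*(o)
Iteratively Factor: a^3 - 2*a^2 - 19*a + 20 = (a - 1)*(a^2 - a - 20) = (a - 5)*(a - 1)*(a + 4)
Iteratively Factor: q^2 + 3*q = (q)*(q + 3)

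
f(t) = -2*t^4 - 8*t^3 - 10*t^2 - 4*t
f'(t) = -8*t^3 - 24*t^2 - 20*t - 4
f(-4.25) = -202.01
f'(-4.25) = 261.62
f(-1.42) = 0.29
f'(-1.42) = -1.09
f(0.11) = -0.57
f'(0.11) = -6.50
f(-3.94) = -132.14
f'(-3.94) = 191.54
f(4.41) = -1654.71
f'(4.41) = -1245.08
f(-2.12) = -0.64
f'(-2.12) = 6.76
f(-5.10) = -531.53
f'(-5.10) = 534.97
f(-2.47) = -5.02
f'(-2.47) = 19.53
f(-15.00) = -76440.00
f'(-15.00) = 21896.00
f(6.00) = -4704.00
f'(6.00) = -2716.00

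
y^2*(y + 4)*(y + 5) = y^4 + 9*y^3 + 20*y^2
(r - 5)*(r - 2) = r^2 - 7*r + 10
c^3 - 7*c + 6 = (c - 2)*(c - 1)*(c + 3)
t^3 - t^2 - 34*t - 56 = (t - 7)*(t + 2)*(t + 4)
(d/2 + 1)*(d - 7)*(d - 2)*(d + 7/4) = d^4/2 - 21*d^3/8 - 65*d^2/8 + 21*d/2 + 49/2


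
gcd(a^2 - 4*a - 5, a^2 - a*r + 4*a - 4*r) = 1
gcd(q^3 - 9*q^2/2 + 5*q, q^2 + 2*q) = q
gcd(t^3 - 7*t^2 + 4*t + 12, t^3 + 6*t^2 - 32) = t - 2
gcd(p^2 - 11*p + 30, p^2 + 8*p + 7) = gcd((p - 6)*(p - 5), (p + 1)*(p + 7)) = 1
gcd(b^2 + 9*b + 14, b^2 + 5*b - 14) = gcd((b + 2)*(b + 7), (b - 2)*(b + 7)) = b + 7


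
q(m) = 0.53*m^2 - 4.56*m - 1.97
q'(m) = 1.06*m - 4.56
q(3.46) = -11.40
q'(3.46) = -0.89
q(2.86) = -10.68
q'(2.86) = -1.53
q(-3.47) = 20.23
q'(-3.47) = -8.24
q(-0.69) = 1.43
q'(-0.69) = -5.29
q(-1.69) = 7.25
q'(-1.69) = -6.35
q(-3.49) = 20.40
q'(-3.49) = -8.26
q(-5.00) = 34.08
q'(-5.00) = -9.86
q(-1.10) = 3.69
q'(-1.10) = -5.73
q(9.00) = -0.08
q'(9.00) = 4.98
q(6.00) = -10.25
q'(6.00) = 1.80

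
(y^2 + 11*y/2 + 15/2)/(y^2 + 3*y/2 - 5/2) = (y + 3)/(y - 1)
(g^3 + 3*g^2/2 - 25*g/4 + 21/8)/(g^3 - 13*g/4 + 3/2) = (g + 7/2)/(g + 2)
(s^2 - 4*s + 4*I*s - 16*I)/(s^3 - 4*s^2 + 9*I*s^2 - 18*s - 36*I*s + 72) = (s + 4*I)/(s^2 + 9*I*s - 18)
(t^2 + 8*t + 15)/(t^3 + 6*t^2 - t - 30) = 1/(t - 2)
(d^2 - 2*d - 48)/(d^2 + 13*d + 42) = (d - 8)/(d + 7)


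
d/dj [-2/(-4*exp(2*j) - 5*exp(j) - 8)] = (-16*exp(j) - 10)*exp(j)/(4*exp(2*j) + 5*exp(j) + 8)^2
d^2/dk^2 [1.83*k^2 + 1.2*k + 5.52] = 3.66000000000000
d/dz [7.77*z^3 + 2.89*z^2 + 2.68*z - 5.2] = 23.31*z^2 + 5.78*z + 2.68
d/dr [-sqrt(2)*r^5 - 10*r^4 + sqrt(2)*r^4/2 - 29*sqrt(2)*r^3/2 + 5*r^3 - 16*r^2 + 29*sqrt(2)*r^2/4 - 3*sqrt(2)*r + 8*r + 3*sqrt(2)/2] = -5*sqrt(2)*r^4 - 40*r^3 + 2*sqrt(2)*r^3 - 87*sqrt(2)*r^2/2 + 15*r^2 - 32*r + 29*sqrt(2)*r/2 - 3*sqrt(2) + 8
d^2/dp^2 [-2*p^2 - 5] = -4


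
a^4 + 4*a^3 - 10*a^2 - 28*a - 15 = (a - 3)*(a + 1)^2*(a + 5)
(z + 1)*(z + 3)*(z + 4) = z^3 + 8*z^2 + 19*z + 12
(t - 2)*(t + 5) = t^2 + 3*t - 10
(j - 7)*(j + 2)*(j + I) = j^3 - 5*j^2 + I*j^2 - 14*j - 5*I*j - 14*I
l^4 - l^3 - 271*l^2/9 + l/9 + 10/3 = (l - 6)*(l - 1/3)*(l + 1/3)*(l + 5)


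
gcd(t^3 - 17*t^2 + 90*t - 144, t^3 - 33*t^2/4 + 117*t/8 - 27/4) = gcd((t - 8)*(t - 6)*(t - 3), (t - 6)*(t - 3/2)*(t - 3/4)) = t - 6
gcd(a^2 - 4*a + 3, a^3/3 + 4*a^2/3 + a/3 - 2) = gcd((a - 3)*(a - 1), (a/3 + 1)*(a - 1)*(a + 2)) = a - 1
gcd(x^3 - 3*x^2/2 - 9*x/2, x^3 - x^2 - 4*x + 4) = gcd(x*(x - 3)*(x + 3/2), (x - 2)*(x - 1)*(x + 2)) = 1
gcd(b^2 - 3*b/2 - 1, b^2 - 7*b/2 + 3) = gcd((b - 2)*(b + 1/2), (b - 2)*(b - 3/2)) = b - 2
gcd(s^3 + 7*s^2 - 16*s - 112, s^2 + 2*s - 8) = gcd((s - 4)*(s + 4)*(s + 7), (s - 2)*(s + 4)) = s + 4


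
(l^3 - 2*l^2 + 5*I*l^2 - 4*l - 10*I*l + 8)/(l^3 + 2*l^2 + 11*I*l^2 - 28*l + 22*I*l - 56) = (l^2 + l*(-2 + I) - 2*I)/(l^2 + l*(2 + 7*I) + 14*I)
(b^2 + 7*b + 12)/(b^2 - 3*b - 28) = (b + 3)/(b - 7)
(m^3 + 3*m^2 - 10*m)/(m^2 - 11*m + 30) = m*(m^2 + 3*m - 10)/(m^2 - 11*m + 30)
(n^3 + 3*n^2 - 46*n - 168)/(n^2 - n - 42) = n + 4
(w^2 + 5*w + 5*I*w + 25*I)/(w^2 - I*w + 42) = (w^2 + 5*w*(1 + I) + 25*I)/(w^2 - I*w + 42)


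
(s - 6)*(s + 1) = s^2 - 5*s - 6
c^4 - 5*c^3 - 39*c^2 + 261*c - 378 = (c - 6)*(c - 3)^2*(c + 7)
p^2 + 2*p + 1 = (p + 1)^2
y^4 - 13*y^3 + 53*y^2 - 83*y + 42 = (y - 7)*(y - 3)*(y - 2)*(y - 1)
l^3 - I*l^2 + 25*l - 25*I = (l - 5*I)*(l - I)*(l + 5*I)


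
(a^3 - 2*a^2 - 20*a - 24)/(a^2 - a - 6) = (a^2 - 4*a - 12)/(a - 3)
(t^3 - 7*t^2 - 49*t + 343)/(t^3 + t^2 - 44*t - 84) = (t^2 - 49)/(t^2 + 8*t + 12)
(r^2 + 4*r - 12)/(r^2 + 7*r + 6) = (r - 2)/(r + 1)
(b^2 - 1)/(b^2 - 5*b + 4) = (b + 1)/(b - 4)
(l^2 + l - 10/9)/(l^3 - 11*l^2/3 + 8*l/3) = (9*l^2 + 9*l - 10)/(3*l*(3*l^2 - 11*l + 8))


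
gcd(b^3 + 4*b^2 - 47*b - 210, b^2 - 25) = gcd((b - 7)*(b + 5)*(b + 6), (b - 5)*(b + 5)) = b + 5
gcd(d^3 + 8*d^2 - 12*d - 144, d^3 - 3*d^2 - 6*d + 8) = d - 4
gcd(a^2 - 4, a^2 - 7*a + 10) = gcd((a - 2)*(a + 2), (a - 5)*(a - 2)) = a - 2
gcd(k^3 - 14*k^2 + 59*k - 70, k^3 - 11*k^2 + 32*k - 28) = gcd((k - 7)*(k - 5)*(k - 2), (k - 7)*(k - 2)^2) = k^2 - 9*k + 14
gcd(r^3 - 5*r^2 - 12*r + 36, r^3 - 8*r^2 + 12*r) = r^2 - 8*r + 12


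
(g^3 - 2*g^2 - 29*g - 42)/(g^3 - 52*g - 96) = (g^2 - 4*g - 21)/(g^2 - 2*g - 48)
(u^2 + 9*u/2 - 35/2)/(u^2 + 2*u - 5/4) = 2*(2*u^2 + 9*u - 35)/(4*u^2 + 8*u - 5)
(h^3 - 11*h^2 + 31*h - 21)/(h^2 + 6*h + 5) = (h^3 - 11*h^2 + 31*h - 21)/(h^2 + 6*h + 5)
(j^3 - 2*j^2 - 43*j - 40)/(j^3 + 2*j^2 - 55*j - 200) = (j + 1)/(j + 5)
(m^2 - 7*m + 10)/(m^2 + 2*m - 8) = (m - 5)/(m + 4)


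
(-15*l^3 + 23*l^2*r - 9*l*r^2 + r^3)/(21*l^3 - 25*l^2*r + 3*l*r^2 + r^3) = (-5*l + r)/(7*l + r)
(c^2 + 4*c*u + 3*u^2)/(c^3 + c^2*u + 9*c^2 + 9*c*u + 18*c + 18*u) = (c + 3*u)/(c^2 + 9*c + 18)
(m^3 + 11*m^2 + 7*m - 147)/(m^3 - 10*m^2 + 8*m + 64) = (m^3 + 11*m^2 + 7*m - 147)/(m^3 - 10*m^2 + 8*m + 64)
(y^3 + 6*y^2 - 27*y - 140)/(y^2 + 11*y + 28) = y - 5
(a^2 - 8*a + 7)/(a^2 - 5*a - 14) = (a - 1)/(a + 2)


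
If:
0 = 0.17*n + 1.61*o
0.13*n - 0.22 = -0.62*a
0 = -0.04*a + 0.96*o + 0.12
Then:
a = 0.12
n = 1.14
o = -0.12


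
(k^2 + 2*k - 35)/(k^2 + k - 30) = (k + 7)/(k + 6)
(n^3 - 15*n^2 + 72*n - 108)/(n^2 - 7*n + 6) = (n^2 - 9*n + 18)/(n - 1)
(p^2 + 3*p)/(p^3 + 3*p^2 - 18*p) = (p + 3)/(p^2 + 3*p - 18)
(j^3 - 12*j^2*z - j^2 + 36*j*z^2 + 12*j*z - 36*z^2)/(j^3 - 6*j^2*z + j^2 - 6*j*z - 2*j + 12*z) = (j - 6*z)/(j + 2)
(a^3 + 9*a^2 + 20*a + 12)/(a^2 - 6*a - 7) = (a^2 + 8*a + 12)/(a - 7)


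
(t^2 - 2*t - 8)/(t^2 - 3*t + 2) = (t^2 - 2*t - 8)/(t^2 - 3*t + 2)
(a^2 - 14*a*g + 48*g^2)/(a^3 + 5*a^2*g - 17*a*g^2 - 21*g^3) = (a^2 - 14*a*g + 48*g^2)/(a^3 + 5*a^2*g - 17*a*g^2 - 21*g^3)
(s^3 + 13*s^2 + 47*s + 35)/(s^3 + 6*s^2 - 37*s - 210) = (s + 1)/(s - 6)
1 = 1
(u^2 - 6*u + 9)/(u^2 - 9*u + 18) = (u - 3)/(u - 6)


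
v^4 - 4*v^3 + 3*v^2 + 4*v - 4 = (v - 2)^2*(v - 1)*(v + 1)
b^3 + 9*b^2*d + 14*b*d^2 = b*(b + 2*d)*(b + 7*d)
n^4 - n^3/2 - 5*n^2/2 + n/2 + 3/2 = (n - 3/2)*(n - 1)*(n + 1)^2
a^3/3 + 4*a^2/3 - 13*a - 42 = (a/3 + 1)*(a - 6)*(a + 7)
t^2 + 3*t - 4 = (t - 1)*(t + 4)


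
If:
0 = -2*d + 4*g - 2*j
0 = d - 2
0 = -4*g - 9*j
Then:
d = 2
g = 9/11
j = -4/11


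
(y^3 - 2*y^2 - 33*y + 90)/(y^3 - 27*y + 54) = (y - 5)/(y - 3)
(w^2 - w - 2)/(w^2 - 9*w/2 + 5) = 2*(w + 1)/(2*w - 5)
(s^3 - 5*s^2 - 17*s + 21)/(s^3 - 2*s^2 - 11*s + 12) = (s - 7)/(s - 4)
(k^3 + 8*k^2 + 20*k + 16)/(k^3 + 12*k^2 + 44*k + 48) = (k + 2)/(k + 6)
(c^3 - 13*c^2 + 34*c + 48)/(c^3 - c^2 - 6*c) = (-c^3 + 13*c^2 - 34*c - 48)/(c*(-c^2 + c + 6))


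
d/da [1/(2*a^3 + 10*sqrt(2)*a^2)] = (-3*a - 10*sqrt(2))/(2*a^3*(a + 5*sqrt(2))^2)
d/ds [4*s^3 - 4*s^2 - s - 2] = 12*s^2 - 8*s - 1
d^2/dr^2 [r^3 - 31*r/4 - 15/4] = 6*r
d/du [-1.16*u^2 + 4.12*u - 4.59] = 4.12 - 2.32*u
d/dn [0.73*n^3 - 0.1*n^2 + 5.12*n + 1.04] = 2.19*n^2 - 0.2*n + 5.12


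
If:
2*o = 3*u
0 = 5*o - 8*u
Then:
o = 0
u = 0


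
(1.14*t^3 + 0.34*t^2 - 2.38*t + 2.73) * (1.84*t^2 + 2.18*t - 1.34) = 2.0976*t^5 + 3.1108*t^4 - 5.1656*t^3 - 0.620800000000001*t^2 + 9.1406*t - 3.6582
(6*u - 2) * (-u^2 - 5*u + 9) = -6*u^3 - 28*u^2 + 64*u - 18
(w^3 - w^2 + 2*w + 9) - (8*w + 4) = w^3 - w^2 - 6*w + 5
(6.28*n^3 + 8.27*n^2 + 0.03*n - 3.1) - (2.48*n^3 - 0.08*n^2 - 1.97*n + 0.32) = 3.8*n^3 + 8.35*n^2 + 2.0*n - 3.42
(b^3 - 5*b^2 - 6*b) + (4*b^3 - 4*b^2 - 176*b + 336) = 5*b^3 - 9*b^2 - 182*b + 336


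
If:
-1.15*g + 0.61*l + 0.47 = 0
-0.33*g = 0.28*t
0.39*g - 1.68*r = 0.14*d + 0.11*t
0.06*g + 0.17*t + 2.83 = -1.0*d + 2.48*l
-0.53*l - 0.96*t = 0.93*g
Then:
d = -2.28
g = 0.51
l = 0.19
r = 0.35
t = -0.60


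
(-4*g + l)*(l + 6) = -4*g*l - 24*g + l^2 + 6*l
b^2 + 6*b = b*(b + 6)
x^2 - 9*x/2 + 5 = (x - 5/2)*(x - 2)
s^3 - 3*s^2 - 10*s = s*(s - 5)*(s + 2)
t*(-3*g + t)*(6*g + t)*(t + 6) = -18*g^2*t^2 - 108*g^2*t + 3*g*t^3 + 18*g*t^2 + t^4 + 6*t^3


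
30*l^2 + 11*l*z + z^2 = (5*l + z)*(6*l + z)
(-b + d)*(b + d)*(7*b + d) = -7*b^3 - b^2*d + 7*b*d^2 + d^3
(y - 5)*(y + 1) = y^2 - 4*y - 5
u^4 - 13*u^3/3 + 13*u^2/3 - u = u*(u - 3)*(u - 1)*(u - 1/3)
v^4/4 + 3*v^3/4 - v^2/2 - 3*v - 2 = (v/4 + 1/2)*(v - 2)*(v + 1)*(v + 2)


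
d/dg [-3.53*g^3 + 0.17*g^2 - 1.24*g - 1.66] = -10.59*g^2 + 0.34*g - 1.24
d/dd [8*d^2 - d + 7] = 16*d - 1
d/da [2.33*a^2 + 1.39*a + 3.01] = 4.66*a + 1.39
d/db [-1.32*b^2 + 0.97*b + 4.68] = 0.97 - 2.64*b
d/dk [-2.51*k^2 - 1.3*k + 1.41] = -5.02*k - 1.3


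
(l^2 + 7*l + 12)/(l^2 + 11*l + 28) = (l + 3)/(l + 7)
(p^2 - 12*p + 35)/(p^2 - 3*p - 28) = (p - 5)/(p + 4)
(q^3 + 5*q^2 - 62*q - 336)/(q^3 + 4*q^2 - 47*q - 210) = (q^2 - q - 56)/(q^2 - 2*q - 35)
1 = 1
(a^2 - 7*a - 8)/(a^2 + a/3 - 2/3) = 3*(a - 8)/(3*a - 2)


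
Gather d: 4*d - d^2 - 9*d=-d^2 - 5*d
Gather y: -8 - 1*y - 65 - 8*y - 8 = -9*y - 81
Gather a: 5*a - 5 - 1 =5*a - 6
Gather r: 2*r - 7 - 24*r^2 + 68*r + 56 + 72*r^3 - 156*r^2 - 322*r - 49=72*r^3 - 180*r^2 - 252*r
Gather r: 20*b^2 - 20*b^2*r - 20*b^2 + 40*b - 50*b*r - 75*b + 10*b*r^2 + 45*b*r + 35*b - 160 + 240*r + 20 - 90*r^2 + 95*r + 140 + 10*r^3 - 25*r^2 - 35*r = 10*r^3 + r^2*(10*b - 115) + r*(-20*b^2 - 5*b + 300)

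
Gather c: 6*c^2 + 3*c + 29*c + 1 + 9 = 6*c^2 + 32*c + 10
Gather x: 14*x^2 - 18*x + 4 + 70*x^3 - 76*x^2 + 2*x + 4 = 70*x^3 - 62*x^2 - 16*x + 8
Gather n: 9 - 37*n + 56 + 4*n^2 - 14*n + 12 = 4*n^2 - 51*n + 77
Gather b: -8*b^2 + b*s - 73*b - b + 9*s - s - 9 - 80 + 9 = -8*b^2 + b*(s - 74) + 8*s - 80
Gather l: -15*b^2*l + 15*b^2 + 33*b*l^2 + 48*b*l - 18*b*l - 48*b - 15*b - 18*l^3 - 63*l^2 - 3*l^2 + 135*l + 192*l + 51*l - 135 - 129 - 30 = 15*b^2 - 63*b - 18*l^3 + l^2*(33*b - 66) + l*(-15*b^2 + 30*b + 378) - 294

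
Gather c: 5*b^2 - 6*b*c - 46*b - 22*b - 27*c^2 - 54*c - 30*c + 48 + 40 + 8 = 5*b^2 - 68*b - 27*c^2 + c*(-6*b - 84) + 96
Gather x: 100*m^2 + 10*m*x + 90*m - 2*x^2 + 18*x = 100*m^2 + 90*m - 2*x^2 + x*(10*m + 18)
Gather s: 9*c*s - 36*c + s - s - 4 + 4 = 9*c*s - 36*c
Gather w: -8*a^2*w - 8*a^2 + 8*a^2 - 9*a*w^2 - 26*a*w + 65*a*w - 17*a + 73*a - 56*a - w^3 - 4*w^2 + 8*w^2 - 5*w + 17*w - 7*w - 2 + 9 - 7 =-w^3 + w^2*(4 - 9*a) + w*(-8*a^2 + 39*a + 5)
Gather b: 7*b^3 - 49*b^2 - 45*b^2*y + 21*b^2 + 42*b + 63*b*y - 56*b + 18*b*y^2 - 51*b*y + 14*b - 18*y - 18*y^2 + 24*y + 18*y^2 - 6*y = 7*b^3 + b^2*(-45*y - 28) + b*(18*y^2 + 12*y)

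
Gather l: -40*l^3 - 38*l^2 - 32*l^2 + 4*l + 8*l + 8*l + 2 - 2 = -40*l^3 - 70*l^2 + 20*l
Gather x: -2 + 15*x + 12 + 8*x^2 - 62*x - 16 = 8*x^2 - 47*x - 6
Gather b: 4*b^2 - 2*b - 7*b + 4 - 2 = 4*b^2 - 9*b + 2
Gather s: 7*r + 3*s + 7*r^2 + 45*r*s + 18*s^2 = 7*r^2 + 7*r + 18*s^2 + s*(45*r + 3)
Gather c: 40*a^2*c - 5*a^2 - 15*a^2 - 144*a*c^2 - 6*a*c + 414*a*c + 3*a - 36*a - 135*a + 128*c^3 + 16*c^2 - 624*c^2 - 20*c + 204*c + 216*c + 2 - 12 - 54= -20*a^2 - 168*a + 128*c^3 + c^2*(-144*a - 608) + c*(40*a^2 + 408*a + 400) - 64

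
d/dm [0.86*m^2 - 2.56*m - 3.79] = 1.72*m - 2.56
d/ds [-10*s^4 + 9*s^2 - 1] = -40*s^3 + 18*s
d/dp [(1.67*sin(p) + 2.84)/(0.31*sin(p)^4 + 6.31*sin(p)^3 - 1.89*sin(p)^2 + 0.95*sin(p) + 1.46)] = (-1.5531*sin(p)^4 - 24.597*sin(p)^3 - 50.6049*sin(p)^2 + 10.7352*sin(p) - 0.2598)*cos(p)/(0.0961*sin(p)^8 + 3.9122*sin(p)^7 + 38.6443*sin(p)^6 - 23.2628*sin(p)^5 + 16.4663*sin(p)^4 + 14.8342*sin(p)^3 - 4.6163*sin(p)^2 + 2.774*sin(p) + 2.1316)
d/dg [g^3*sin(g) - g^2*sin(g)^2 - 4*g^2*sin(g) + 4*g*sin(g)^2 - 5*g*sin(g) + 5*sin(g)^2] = g^3*cos(g) + 3*g^2*sin(g) - g^2*sin(2*g) - 4*g^2*cos(g) - 2*g*sin(g)^2 - 8*g*sin(g) + 4*g*sin(2*g) - 5*g*cos(g) + 4*sin(g)^2 - 5*sin(g) + 5*sin(2*g)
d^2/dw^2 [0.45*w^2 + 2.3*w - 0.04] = 0.900000000000000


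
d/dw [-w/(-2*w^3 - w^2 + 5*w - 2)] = (2*w^3 + w^2 - w*(6*w^2 + 2*w - 5) - 5*w + 2)/(2*w^3 + w^2 - 5*w + 2)^2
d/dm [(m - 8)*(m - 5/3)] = 2*m - 29/3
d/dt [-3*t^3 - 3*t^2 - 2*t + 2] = -9*t^2 - 6*t - 2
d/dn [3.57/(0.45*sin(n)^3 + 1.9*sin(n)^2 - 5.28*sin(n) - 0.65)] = (-4.8195*sin(n)^2 - 13.566*sin(n) + 18.8496)*cos(n)/(0.45*sin(n)^3 + 1.9*sin(n)^2 - 5.28*sin(n) - 0.65)^2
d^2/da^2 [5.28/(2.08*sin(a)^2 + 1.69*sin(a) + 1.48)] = (-91.373568*sin(a)^4 - 55.680768*sin(a)^3 + 186.995952*sin(a)^2 + 124.567872*sin(a) - 2.347488)/(2.08*sin(a)^2 + 1.69*sin(a) + 1.48)^3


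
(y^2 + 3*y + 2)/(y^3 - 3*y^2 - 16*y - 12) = 1/(y - 6)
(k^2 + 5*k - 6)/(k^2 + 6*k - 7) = (k + 6)/(k + 7)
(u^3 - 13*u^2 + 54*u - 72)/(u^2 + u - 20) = (u^2 - 9*u + 18)/(u + 5)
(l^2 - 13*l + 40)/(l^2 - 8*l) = (l - 5)/l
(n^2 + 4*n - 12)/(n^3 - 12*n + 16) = (n + 6)/(n^2 + 2*n - 8)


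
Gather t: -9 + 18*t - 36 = 18*t - 45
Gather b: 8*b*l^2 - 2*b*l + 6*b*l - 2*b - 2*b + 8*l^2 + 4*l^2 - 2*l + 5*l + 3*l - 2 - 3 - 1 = b*(8*l^2 + 4*l - 4) + 12*l^2 + 6*l - 6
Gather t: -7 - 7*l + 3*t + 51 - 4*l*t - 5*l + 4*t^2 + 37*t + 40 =-12*l + 4*t^2 + t*(40 - 4*l) + 84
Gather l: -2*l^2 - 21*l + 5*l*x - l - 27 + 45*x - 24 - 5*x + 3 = -2*l^2 + l*(5*x - 22) + 40*x - 48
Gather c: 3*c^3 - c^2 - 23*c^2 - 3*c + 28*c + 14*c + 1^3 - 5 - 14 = 3*c^3 - 24*c^2 + 39*c - 18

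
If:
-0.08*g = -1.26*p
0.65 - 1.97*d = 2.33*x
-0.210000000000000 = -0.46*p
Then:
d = 0.32994923857868 - 1.18274111675127*x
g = 7.19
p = 0.46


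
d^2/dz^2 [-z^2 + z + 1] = -2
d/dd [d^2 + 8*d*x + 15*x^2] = 2*d + 8*x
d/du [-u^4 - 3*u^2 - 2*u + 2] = -4*u^3 - 6*u - 2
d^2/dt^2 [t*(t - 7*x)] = 2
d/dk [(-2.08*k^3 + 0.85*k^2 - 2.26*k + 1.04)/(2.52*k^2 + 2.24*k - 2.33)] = (-5.2416*k^4 - 9.3184*k^3 + 22.1384*k^2 - 9.2026*k + 2.9362)/(6.3504*k^4 + 11.2896*k^3 - 6.7256*k^2 - 10.4384*k + 5.4289)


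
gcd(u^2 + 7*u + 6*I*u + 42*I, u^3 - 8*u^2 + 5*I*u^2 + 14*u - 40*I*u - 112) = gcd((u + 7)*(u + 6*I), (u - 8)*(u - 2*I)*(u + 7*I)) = 1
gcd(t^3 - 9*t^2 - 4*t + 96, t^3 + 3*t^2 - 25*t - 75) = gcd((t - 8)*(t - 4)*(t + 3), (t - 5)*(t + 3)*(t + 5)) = t + 3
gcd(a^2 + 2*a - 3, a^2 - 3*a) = 1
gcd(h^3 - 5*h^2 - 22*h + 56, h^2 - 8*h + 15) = 1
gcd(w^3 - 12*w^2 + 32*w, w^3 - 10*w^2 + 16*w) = w^2 - 8*w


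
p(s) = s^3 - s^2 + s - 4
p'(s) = 3*s^2 - 2*s + 1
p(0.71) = -3.44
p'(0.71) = 1.09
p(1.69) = -0.34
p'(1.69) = 6.19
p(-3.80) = -77.11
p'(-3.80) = 51.92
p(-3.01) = -43.34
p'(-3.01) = 34.20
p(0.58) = -3.56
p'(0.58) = 0.85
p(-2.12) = -20.14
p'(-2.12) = 18.72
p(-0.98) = -6.88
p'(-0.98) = 5.84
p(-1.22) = -8.52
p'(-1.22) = 7.91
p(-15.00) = -3619.00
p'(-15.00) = 706.00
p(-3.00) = -43.00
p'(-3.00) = 34.00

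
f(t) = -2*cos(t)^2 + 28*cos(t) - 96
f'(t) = 4*sin(t)*cos(t) - 28*sin(t)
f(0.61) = -74.39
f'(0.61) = -14.16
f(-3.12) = -125.99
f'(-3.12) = 0.69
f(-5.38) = -79.43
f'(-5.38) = -20.04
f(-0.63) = -74.68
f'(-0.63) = 14.59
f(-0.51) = -73.09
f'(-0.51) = 11.96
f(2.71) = -123.08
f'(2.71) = -13.23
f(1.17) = -85.38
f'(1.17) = -24.34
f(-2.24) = -114.14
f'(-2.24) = 23.91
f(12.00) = -73.80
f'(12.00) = 13.21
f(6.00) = -70.96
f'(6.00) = 6.75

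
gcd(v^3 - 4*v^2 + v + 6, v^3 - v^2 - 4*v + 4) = v - 2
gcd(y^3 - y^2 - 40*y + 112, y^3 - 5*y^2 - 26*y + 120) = y - 4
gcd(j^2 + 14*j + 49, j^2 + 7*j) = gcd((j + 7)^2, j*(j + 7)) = j + 7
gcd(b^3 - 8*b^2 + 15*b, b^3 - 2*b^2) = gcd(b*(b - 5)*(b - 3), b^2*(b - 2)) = b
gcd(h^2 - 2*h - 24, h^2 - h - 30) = h - 6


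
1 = 1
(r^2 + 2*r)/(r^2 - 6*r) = (r + 2)/(r - 6)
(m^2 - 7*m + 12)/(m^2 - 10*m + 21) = (m - 4)/(m - 7)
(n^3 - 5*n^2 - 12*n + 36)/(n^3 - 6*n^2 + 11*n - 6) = (n^2 - 3*n - 18)/(n^2 - 4*n + 3)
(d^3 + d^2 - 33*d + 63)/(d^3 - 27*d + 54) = (d + 7)/(d + 6)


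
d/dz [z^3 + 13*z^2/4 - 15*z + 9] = 3*z^2 + 13*z/2 - 15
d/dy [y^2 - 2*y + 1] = 2*y - 2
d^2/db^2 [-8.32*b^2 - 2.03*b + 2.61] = -16.6400000000000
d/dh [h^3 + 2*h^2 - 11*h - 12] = 3*h^2 + 4*h - 11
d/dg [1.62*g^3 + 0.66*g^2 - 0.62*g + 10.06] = 4.86*g^2 + 1.32*g - 0.62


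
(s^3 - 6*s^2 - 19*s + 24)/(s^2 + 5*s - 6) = (s^2 - 5*s - 24)/(s + 6)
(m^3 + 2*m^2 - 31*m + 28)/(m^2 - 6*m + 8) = (m^2 + 6*m - 7)/(m - 2)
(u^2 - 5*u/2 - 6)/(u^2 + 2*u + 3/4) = 2*(u - 4)/(2*u + 1)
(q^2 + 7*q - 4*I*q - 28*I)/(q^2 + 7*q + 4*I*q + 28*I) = (q - 4*I)/(q + 4*I)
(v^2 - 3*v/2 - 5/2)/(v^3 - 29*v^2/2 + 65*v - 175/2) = (v + 1)/(v^2 - 12*v + 35)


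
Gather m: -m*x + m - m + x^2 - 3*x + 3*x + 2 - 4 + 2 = -m*x + x^2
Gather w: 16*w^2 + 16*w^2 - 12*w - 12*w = 32*w^2 - 24*w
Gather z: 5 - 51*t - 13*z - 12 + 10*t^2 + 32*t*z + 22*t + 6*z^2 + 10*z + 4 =10*t^2 - 29*t + 6*z^2 + z*(32*t - 3) - 3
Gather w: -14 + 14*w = 14*w - 14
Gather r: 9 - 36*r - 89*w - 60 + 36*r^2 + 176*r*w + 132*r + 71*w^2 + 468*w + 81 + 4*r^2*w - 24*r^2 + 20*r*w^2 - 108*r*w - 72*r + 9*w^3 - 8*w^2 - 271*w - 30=r^2*(4*w + 12) + r*(20*w^2 + 68*w + 24) + 9*w^3 + 63*w^2 + 108*w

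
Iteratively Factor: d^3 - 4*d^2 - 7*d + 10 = (d + 2)*(d^2 - 6*d + 5) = (d - 1)*(d + 2)*(d - 5)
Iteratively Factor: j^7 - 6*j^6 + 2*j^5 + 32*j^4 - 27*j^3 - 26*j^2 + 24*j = (j + 2)*(j^6 - 8*j^5 + 18*j^4 - 4*j^3 - 19*j^2 + 12*j) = (j - 1)*(j + 2)*(j^5 - 7*j^4 + 11*j^3 + 7*j^2 - 12*j) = (j - 1)^2*(j + 2)*(j^4 - 6*j^3 + 5*j^2 + 12*j) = (j - 4)*(j - 1)^2*(j + 2)*(j^3 - 2*j^2 - 3*j) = j*(j - 4)*(j - 1)^2*(j + 2)*(j^2 - 2*j - 3) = j*(j - 4)*(j - 3)*(j - 1)^2*(j + 2)*(j + 1)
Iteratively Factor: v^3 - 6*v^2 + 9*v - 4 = (v - 1)*(v^2 - 5*v + 4) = (v - 1)^2*(v - 4)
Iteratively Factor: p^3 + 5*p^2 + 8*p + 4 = (p + 2)*(p^2 + 3*p + 2) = (p + 1)*(p + 2)*(p + 2)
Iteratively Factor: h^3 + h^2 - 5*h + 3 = (h - 1)*(h^2 + 2*h - 3) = (h - 1)*(h + 3)*(h - 1)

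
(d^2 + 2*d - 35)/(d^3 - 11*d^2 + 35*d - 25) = (d + 7)/(d^2 - 6*d + 5)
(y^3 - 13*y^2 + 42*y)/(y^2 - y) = (y^2 - 13*y + 42)/(y - 1)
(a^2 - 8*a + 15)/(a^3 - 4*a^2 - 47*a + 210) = (a - 3)/(a^2 + a - 42)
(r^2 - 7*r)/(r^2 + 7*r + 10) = r*(r - 7)/(r^2 + 7*r + 10)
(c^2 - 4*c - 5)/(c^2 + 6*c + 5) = (c - 5)/(c + 5)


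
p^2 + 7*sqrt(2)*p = p*(p + 7*sqrt(2))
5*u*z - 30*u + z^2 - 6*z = (5*u + z)*(z - 6)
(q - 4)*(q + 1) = q^2 - 3*q - 4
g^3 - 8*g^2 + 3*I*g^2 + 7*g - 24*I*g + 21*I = (g - 7)*(g - 1)*(g + 3*I)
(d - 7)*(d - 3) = d^2 - 10*d + 21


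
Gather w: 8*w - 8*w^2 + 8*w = -8*w^2 + 16*w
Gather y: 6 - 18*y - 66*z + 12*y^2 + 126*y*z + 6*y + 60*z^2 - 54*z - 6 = 12*y^2 + y*(126*z - 12) + 60*z^2 - 120*z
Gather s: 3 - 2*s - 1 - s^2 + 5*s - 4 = -s^2 + 3*s - 2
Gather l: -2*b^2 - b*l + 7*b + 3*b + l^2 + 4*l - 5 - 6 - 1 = -2*b^2 + 10*b + l^2 + l*(4 - b) - 12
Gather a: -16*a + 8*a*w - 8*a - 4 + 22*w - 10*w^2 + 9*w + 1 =a*(8*w - 24) - 10*w^2 + 31*w - 3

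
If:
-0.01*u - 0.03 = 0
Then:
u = -3.00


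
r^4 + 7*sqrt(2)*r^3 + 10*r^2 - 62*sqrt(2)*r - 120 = (r - 2*sqrt(2))*(r + sqrt(2))*(r + 3*sqrt(2))*(r + 5*sqrt(2))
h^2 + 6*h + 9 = (h + 3)^2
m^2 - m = m*(m - 1)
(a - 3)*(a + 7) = a^2 + 4*a - 21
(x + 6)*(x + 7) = x^2 + 13*x + 42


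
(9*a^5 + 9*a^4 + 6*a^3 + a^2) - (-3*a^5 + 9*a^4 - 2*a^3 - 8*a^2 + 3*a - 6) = 12*a^5 + 8*a^3 + 9*a^2 - 3*a + 6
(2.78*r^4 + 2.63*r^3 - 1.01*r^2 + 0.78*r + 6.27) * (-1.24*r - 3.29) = -3.4472*r^5 - 12.4074*r^4 - 7.4003*r^3 + 2.3557*r^2 - 10.341*r - 20.6283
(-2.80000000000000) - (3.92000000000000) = -6.72000000000000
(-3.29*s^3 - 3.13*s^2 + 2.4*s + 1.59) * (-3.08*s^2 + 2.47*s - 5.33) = 10.1332*s^5 + 1.5141*s^4 + 2.4126*s^3 + 17.7137*s^2 - 8.8647*s - 8.4747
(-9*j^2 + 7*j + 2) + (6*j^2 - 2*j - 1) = -3*j^2 + 5*j + 1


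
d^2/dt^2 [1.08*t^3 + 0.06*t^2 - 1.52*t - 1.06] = 6.48*t + 0.12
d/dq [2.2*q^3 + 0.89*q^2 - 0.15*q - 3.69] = 6.6*q^2 + 1.78*q - 0.15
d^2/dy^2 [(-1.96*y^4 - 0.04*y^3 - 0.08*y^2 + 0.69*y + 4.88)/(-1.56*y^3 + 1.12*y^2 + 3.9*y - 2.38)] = (-1.4210854715202e-14*y^8 - 1.4210854715202e-14*y^7 + 29.29568*y^6 - 0.909791999999911*y^5 + 13.382112*y^4 - 168.216304*y^3 + 304.431168*y^2 - 28.860384*y - 186.368712)/(3.796416*y^9 - 8.176896*y^8 - 22.602528*y^7 + 56.855456*y^6 + 31.556304*y^5 - 129.028704*y^4 + 29.565432*y^3 + 89.567016*y^2 - 66.27348*y + 13.481272)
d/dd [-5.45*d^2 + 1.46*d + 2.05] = 1.46 - 10.9*d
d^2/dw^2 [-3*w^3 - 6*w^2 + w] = -18*w - 12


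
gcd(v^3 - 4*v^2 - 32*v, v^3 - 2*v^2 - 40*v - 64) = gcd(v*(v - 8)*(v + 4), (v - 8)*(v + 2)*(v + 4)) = v^2 - 4*v - 32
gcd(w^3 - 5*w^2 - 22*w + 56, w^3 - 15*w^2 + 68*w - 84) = w^2 - 9*w + 14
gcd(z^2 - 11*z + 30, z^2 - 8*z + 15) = z - 5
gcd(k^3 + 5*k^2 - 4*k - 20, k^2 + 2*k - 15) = k + 5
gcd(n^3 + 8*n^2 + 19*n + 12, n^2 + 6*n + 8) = n + 4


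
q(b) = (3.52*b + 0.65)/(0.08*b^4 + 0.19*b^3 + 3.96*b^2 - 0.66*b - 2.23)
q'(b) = (3.52*b + 0.65)*(-0.32*b^3 - 0.57*b^2 - 7.92*b + 0.66)/(0.08*b^4 + 0.19*b^3 + 3.96*b^2 - 0.66*b - 2.23)^2 + 3.52/(0.08*b^4 + 0.19*b^3 + 3.96*b^2 - 0.66*b - 2.23) = (0.2816*b^4 + 0.6688*b^3 + 13.9392*b^2 - 2.3232*b - (3.52*b + 0.65)*(0.32*b^3 + 0.57*b^2 + 7.92*b - 0.66) - 7.8496)/(0.08*b^4 + 0.19*b^3 + 3.96*b^2 - 0.66*b - 2.23)^2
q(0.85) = 15.94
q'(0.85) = -450.40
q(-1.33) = -0.74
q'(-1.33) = -0.84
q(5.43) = 0.09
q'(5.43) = -0.03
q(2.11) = 0.46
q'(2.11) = -0.38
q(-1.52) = -0.61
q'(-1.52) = -0.54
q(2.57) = 0.34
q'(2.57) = -0.21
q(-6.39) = -0.09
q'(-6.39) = -0.03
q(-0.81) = -2.63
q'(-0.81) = -17.42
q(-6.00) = -0.10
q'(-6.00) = -0.03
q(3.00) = 0.26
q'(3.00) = -0.14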